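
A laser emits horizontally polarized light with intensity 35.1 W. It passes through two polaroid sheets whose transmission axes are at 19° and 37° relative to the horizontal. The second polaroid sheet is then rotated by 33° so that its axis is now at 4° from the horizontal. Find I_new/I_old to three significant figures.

I_new/I_old ≈ 1.03

Before rotation:
I₁ = I₀ cos²(19° − 0°) = I₀ cos²(19°) = 0.894 I₀.
I₂ = I₁ cos²(37° − 19°) = 0.894 I₀ · cos²(18°) = 0.8086 I₀.
After rotation:
I₁ = I₀ cos²(19° − 0°) = I₀ cos²(19°) = 0.894 I₀.
I₂ = I₁ cos²(4° − 19°) = 0.894 I₀ · cos²(15°) = 0.8341 I₀.
Ratio = 0.8341 / 0.8086 = 1.032.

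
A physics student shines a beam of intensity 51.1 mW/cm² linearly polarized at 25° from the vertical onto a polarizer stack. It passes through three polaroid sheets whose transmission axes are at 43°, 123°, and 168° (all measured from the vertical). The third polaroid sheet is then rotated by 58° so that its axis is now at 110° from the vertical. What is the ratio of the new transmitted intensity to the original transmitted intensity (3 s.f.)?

I_new/I_old ≈ 1.90

Before rotation:
I₁ = I₀ cos²(43° − 25°) = I₀ cos²(18°) = 0.9045 I₀.
I₂ = I₁ cos²(123° − 43°) = 0.9045 I₀ · cos²(80°) = 0.02727 I₀.
I₃ = I₂ cos²(168° − 123°) = 0.02727 I₀ · cos²(45°) = 0.01364 I₀.
After rotation:
I₁ = I₀ cos²(43° − 25°) = I₀ cos²(18°) = 0.9045 I₀.
I₂ = I₁ cos²(123° − 43°) = 0.9045 I₀ · cos²(80°) = 0.02727 I₀.
I₃ = I₂ cos²(110° − 123°) = 0.02727 I₀ · cos²(13°) = 0.02589 I₀.
Ratio = 0.02589 / 0.01364 = 1.899.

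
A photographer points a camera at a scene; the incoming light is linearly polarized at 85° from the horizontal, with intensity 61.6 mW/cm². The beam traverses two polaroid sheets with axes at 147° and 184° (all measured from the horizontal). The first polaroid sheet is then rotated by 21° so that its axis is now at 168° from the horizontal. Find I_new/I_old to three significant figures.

Before rotation:
By Malus's law, I₁ = I₀ cos²(147° − 85°) = I₀ cos²(62°) = 0.2204 I₀.
I₂ = I₁ cos²(184° − 147°) = 0.2204 I₀ · cos²(37°) = 0.1406 I₀.
After rotation:
I₁ = I₀ cos²(168° − 85°) = I₀ cos²(83°) = 0.01485 I₀.
I₂ = I₁ cos²(184° − 168°) = 0.01485 I₀ · cos²(16°) = 0.01372 I₀.
Ratio = 0.01372 / 0.1406 = 0.09762.

I_new/I_old ≈ 0.0976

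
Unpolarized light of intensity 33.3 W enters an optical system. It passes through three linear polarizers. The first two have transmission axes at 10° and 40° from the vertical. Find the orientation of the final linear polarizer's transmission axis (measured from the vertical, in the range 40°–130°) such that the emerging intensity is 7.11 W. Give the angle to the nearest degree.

θ ≈ 81°

Unpolarized light through the first polarizer → I₁ = ½ I₀, now polarized at 10°.
I₂ = I₁ cos²(40° − 10°) = 0.5 I₀ · cos²(30°) = 0.375 I₀.
Target fraction: 7.11 / 33.3 W = 0.2135 of I₀.
Need I₃/I₀ = 0.2135, so cos²(θ − 40°) = 0.2135 / 0.375 = 0.5694.
θ − 40° = arccos(√0.5694) = 41.0°, giving θ ≈ 40 + 41.0 = 81.0°.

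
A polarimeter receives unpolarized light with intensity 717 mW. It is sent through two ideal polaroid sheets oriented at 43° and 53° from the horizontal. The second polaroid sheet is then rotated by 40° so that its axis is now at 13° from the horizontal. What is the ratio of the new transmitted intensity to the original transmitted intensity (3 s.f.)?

Before rotation:
Unpolarized light through the first polarizer → I₁ = ½ I₀, now polarized at 43°.
I₂ = I₁ cos²(53° − 43°) = 0.5 I₀ · cos²(10°) = 0.4849 I₀.
After rotation:
Unpolarized light through the first polarizer → I₁ = ½ I₀, now polarized at 43°.
I₂ = I₁ cos²(13° − 43°) = 0.5 I₀ · cos²(30°) = 0.375 I₀.
Ratio = 0.375 / 0.4849 = 0.7733.

I_new/I_old ≈ 0.773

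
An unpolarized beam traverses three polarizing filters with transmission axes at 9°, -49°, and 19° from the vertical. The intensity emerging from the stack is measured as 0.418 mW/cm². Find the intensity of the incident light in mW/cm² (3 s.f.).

I₀ ≈ 21.2 mW/cm²

Unpolarized light through the first polarizer → I₁ = ½ I₀, now polarized at 9°.
I₂ = I₁ cos²(-49° − 9°) = 0.5 I₀ · cos²(58°) = 0.1404 I₀.
I₃ = I₂ cos²(19° + 49°) = 0.1404 I₀ · cos²(68°) = 0.0197 I₀.
So 0.418 mW/cm² = 0.0197 I₀, giving I₀ = 0.418/0.0197 = 21.21 mW/cm².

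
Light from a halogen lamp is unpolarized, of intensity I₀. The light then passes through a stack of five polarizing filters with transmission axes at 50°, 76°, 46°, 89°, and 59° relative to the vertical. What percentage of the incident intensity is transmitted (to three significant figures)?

≈ 12.2%

Unpolarized light through the first polarizer → I₁ = ½ I₀, now polarized at 50°.
I₂ = I₁ cos²(76° − 50°) = 0.5 I₀ · cos²(26°) = 0.4039 I₀.
I₃ = I₂ cos²(46° − 76°) = 0.4039 I₀ · cos²(30°) = 0.3029 I₀.
I₄ = I₃ cos²(89° − 46°) = 0.3029 I₀ · cos²(43°) = 0.162 I₀.
I₅ = I₄ cos²(59° − 89°) = 0.162 I₀ · cos²(30°) = 0.1215 I₀.
That is 12.15% of the incident intensity.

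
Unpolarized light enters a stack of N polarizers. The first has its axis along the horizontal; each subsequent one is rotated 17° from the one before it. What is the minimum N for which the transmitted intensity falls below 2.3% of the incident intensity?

N = 36

First polarizer halves the unpolarized light: factor 1/2.
Each further stage multiplies by cos²(17°) = 0.9145.
After N polarizers: T = 0.5·0.9145^(N−1). Require T < 0.023 ⇒ N−1 > ln(0.023/0.5)/ln(0.9145) = 34.46, so N−1 ≥ 35 and N = 36.
Check: N=36 gives T = 0.02191 < 0.023; N=35 gives T = 0.02396.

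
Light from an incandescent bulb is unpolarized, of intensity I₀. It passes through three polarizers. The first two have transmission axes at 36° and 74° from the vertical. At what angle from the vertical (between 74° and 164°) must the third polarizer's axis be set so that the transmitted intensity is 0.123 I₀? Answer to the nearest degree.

Unpolarized light through the first polarizer → I₁ = ½ I₀, now polarized at 36°.
I₂ = I₁ cos²(74° − 36°) = 0.5 I₀ · cos²(38°) = 0.3105 I₀.
Need I₃/I₀ = 0.123, so cos²(θ − 74°) = 0.123 / 0.3105 = 0.3962.
θ − 74° = arccos(√0.3962) = 51.0°, giving θ ≈ 74 + 51.0 = 125.0°.

θ ≈ 125°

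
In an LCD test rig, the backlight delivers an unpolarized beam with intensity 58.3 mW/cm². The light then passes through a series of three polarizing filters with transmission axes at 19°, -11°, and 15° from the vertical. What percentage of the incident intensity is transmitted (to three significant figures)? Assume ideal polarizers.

≈ 30.3%

Unpolarized light through the first polarizer → I₁ = 58.3 mW/cm²/2 = 29.15 mW/cm², polarized at 19°.
I₂ = I₁ · cos²(30°) = 29.15 · 0.75 = 21.86 mW/cm².
I₃ = I₂ · cos²(26°) = 21.86 · 0.8078 = 17.66 mW/cm².
That is 30.29% of the incident intensity.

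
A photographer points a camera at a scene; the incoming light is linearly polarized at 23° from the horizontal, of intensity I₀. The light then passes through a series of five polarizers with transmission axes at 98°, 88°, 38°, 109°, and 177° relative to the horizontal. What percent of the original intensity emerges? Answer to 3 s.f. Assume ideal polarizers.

By Malus's law, I₁ = I₀ cos²(98° − 23°) = I₀ cos²(75°) = 0.06699 I₀.
I₂ = I₁ cos²(88° − 98°) = 0.06699 I₀ · cos²(10°) = 0.06497 I₀.
I₃ = I₂ cos²(38° − 88°) = 0.06497 I₀ · cos²(50°) = 0.02684 I₀.
I₄ = I₃ cos²(109° − 38°) = 0.02684 I₀ · cos²(71°) = 0.002845 I₀.
I₅ = I₄ cos²(177° − 109°) = 0.002845 I₀ · cos²(68°) = 0.0003993 I₀.
That is 0.03993% of the incident intensity.

≈ 0.0399%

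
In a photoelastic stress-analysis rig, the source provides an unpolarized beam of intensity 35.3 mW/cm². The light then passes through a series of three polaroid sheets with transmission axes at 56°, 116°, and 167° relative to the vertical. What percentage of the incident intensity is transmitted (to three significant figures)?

≈ 4.95%

Unpolarized light through the first polarizer → I₁ = 35.3 mW/cm²/2 = 17.65 mW/cm², polarized at 56°.
I₂ = I₁ · cos²(60°) = 17.65 · 0.25 = 4.413 mW/cm².
I₃ = I₂ · cos²(51°) = 4.413 · 0.396 = 1.748 mW/cm².
That is 4.951% of the incident intensity.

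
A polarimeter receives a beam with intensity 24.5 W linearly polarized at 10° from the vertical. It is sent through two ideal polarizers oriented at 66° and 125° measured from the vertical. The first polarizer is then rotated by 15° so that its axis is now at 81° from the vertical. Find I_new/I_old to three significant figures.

Before rotation:
By Malus's law, I₁ = I₀ cos²(66° − 10°) = I₀ cos²(56°) = 0.3127 I₀.
I₂ = I₁ cos²(125° − 66°) = 0.3127 I₀ · cos²(59°) = 0.08295 I₀.
After rotation:
I₁ = I₀ cos²(81° − 10°) = I₀ cos²(71°) = 0.106 I₀.
I₂ = I₁ cos²(125° − 81°) = 0.106 I₀ · cos²(44°) = 0.05485 I₀.
Ratio = 0.05485 / 0.08295 = 0.6612.

I_new/I_old ≈ 0.661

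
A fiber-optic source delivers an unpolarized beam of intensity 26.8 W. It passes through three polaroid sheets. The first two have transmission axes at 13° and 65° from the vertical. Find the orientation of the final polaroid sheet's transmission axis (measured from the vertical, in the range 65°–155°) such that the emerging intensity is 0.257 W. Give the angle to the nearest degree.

Unpolarized light through the first polarizer → I₁ = ½ I₀, now polarized at 13°.
I₂ = I₁ cos²(65° − 13°) = 0.5 I₀ · cos²(52°) = 0.1895 I₀.
Target fraction: 0.257 / 26.8 W = 0.00959 of I₀.
Need I₃/I₀ = 0.00959, so cos²(θ − 65°) = 0.00959 / 0.1895 = 0.0506.
θ − 65° = arccos(√0.0506) = 77.0°, giving θ ≈ 65 + 77.0 = 142.0°.

θ ≈ 142°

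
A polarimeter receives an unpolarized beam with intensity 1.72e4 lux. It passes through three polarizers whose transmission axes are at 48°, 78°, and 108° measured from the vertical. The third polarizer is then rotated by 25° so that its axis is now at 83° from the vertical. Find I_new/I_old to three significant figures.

Before rotation:
Unpolarized light through the first polarizer → I₁ = ½ I₀, now polarized at 48°.
I₂ = I₁ cos²(78° − 48°) = 0.5 I₀ · cos²(30°) = 0.375 I₀.
I₃ = I₂ cos²(108° − 78°) = 0.375 I₀ · cos²(30°) = 0.2813 I₀.
After rotation:
Unpolarized light through the first polarizer → I₁ = ½ I₀, now polarized at 48°.
I₂ = I₁ cos²(78° − 48°) = 0.5 I₀ · cos²(30°) = 0.375 I₀.
I₃ = I₂ cos²(83° − 78°) = 0.375 I₀ · cos²(5°) = 0.3722 I₀.
Ratio = 0.3722 / 0.2813 = 1.323.

I_new/I_old ≈ 1.32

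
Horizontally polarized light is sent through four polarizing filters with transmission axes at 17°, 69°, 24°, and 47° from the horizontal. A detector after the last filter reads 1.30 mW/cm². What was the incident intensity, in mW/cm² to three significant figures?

I₀ ≈ 8.85 mW/cm²

By Malus's law, I₁ = I₀ cos²(17° − 0°) = I₀ cos²(17°) = 0.9145 I₀.
I₂ = I₁ cos²(69° − 17°) = 0.9145 I₀ · cos²(52°) = 0.3466 I₀.
I₃ = I₂ cos²(24° − 69°) = 0.3466 I₀ · cos²(45°) = 0.1733 I₀.
I₄ = I₃ cos²(47° − 24°) = 0.1733 I₀ · cos²(23°) = 0.1469 I₀.
So 1.30 mW/cm² = 0.1469 I₀, giving I₀ = 1.30/0.1469 = 8.852 mW/cm².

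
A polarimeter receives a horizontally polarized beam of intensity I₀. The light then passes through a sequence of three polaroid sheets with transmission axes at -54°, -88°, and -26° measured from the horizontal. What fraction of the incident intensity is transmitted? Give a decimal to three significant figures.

I₁ = I₀ cos²(-54° − 0°) = I₀ cos²(54°) = 0.3455 I₀.
I₂ = I₁ cos²(-88° + 54°) = 0.3455 I₀ · cos²(34°) = 0.2375 I₀.
I₃ = I₂ cos²(-26° + 88°) = 0.2375 I₀ · cos²(62°) = 0.05234 I₀.
Transmitted fraction = 0.05234.

≈ 0.0523 I₀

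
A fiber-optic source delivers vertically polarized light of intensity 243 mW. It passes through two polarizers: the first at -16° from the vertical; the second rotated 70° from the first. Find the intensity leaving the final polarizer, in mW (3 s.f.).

I ≈ 26.3 mW

By Malus's law, I₁ = 243 mW · cos²(16°) = 224.5 mW.
I₂ = I₁ · cos²(70°) = 224.5 · 0.117 = 26.27 mW.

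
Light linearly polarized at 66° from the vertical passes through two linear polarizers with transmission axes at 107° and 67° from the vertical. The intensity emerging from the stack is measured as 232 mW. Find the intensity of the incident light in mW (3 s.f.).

I₁ = I₀ cos²(107° − 66°) = I₀ cos²(41°) = 0.5696 I₀.
I₂ = I₁ cos²(67° − 107°) = 0.5696 I₀ · cos²(40°) = 0.3342 I₀.
So 232 mW = 0.3342 I₀, giving I₀ = 232/0.3342 = 694.1 mW.

I₀ ≈ 694 mW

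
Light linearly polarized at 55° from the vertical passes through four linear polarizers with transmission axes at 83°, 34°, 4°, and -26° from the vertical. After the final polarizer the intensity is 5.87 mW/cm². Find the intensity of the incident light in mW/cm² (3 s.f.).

By Malus's law, I₁ = I₀ cos²(83° − 55°) = I₀ cos²(28°) = 0.7796 I₀.
I₂ = I₁ cos²(34° − 83°) = 0.7796 I₀ · cos²(49°) = 0.3355 I₀.
I₃ = I₂ cos²(4° − 34°) = 0.3355 I₀ · cos²(30°) = 0.2517 I₀.
I₄ = I₃ cos²(-26° − 4°) = 0.2517 I₀ · cos²(30°) = 0.1887 I₀.
So 5.87 mW/cm² = 0.1887 I₀, giving I₀ = 5.87/0.1887 = 31.1 mW/cm².

I₀ ≈ 31.1 mW/cm²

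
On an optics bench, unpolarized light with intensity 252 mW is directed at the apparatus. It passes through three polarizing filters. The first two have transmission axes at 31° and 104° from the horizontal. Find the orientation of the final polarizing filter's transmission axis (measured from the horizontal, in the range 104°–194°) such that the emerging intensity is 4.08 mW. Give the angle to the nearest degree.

θ ≈ 156°

Unpolarized light through the first polarizer → I₁ = ½ I₀, now polarized at 31°.
I₂ = I₁ cos²(104° − 31°) = 0.5 I₀ · cos²(73°) = 0.04274 I₀.
Target fraction: 4.08 / 252 mW = 0.01619 of I₀.
Need I₃/I₀ = 0.01619, so cos²(θ − 104°) = 0.01619 / 0.04274 = 0.3788.
θ − 104° = arccos(√0.3788) = 52.0°, giving θ ≈ 104 + 52.0 = 156.0°.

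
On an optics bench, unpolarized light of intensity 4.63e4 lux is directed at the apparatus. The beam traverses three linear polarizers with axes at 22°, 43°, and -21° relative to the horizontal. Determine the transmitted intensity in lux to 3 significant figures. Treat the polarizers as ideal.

I ≈ 3880 lux

Unpolarized light through the first polarizer → I₁ = 4.63e4 lux/2 = 2.315e+04 lux, polarized at 22°.
I₂ = I₁ · cos²(21°) = 2.315e+04 · 0.8716 = 2.018e+04 lux.
I₃ = I₂ · cos²(64°) = 2.018e+04 · 0.1922 = 3877 lux.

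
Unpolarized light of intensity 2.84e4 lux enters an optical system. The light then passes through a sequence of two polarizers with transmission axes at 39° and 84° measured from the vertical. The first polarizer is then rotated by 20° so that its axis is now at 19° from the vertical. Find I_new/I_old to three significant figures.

Before rotation:
Unpolarized light through the first polarizer → I₁ = ½ I₀, now polarized at 39°.
I₂ = I₁ cos²(84° − 39°) = 0.5 I₀ · cos²(45°) = 0.25 I₀.
After rotation:
Unpolarized light through the first polarizer → I₁ = ½ I₀, now polarized at 19°.
I₂ = I₁ cos²(84° − 19°) = 0.5 I₀ · cos²(65°) = 0.0893 I₀.
Ratio = 0.0893 / 0.25 = 0.3572.

I_new/I_old ≈ 0.357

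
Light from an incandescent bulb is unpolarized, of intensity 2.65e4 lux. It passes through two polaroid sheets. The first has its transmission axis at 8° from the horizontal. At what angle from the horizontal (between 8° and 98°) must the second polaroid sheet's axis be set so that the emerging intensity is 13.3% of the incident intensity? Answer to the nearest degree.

θ ≈ 67°

Unpolarized light through the first polarizer → I₁ = ½ I₀, now polarized at 8°.
Need I₂/I₀ = 0.133, so cos²(θ − 8°) = 0.133 / 0.5 = 0.266.
θ − 8° = arccos(√0.266) = 59.0°, giving θ ≈ 8 + 59.0 = 67.0°.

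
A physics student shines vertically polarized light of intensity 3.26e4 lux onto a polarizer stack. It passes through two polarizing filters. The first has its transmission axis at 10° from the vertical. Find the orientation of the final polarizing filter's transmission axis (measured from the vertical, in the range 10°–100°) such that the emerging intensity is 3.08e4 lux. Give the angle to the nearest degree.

θ ≈ 19°

By Malus's law, I₁ = I₀ cos²(10° − 0°) = I₀ cos²(10°) = 0.9698 I₀.
Target fraction: 3.08e4 / 3.26e4 lux = 0.9448 of I₀.
Need I₂/I₀ = 0.9448, so cos²(θ − 10°) = 0.9448 / 0.9698 = 0.9742.
θ − 10° = arccos(√0.9742) = 9.3°, giving θ ≈ 10 + 9.3 = 19.3°.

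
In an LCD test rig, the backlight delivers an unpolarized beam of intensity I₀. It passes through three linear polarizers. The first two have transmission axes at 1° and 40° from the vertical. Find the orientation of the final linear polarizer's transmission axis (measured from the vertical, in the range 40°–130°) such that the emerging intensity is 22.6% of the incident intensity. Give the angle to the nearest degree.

θ ≈ 70°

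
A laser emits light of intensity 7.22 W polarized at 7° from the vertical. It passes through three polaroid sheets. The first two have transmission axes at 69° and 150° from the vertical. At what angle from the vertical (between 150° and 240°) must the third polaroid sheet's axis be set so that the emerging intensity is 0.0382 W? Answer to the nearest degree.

θ ≈ 158°

I₁ = I₀ cos²(69° − 7°) = I₀ cos²(62°) = 0.2204 I₀.
I₂ = I₁ cos²(150° − 69°) = 0.2204 I₀ · cos²(81°) = 0.005394 I₀.
Target fraction: 0.0382 / 7.22 W = 0.005291 of I₀.
Need I₃/I₀ = 0.005291, so cos²(θ − 150°) = 0.005291 / 0.005394 = 0.9809.
θ − 150° = arccos(√0.9809) = 7.9°, giving θ ≈ 150 + 7.9 = 157.9°.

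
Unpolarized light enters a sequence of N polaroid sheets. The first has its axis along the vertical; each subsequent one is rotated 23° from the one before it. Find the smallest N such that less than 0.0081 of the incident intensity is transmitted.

First polarizer halves the unpolarized light: factor 1/2.
Each further stage multiplies by cos²(23°) = 0.8473.
After N polarizers: T = 0.5·0.8473^(N−1). Require T < 0.0081 ⇒ N−1 > ln(0.0081/0.5)/ln(0.8473) = 24.89, so N−1 ≥ 25 and N = 26.
Check: N=26 gives T = 0.007948 < 0.0081; N=25 gives T = 0.00938.

N = 26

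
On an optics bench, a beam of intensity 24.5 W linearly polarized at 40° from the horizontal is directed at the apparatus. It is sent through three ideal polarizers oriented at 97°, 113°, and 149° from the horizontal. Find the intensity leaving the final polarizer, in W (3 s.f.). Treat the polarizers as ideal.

I₁ = 24.5 W · cos²(57°) = 7.267 W.
I₂ = I₁ · cos²(16°) = 7.267 · 0.924 = 6.715 W.
I₃ = I₂ · cos²(36°) = 6.715 · 0.6545 = 4.395 W.

I ≈ 4.40 W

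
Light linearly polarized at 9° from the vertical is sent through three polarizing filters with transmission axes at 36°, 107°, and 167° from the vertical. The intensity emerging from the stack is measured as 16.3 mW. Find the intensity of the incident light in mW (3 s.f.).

I₀ ≈ 775 mW

By Malus's law, I₁ = I₀ cos²(36° − 9°) = I₀ cos²(27°) = 0.7939 I₀.
I₂ = I₁ cos²(107° − 36°) = 0.7939 I₀ · cos²(71°) = 0.08415 I₀.
I₃ = I₂ cos²(167° − 107°) = 0.08415 I₀ · cos²(60°) = 0.02104 I₀.
So 16.3 mW = 0.02104 I₀, giving I₀ = 16.3/0.02104 = 774.8 mW.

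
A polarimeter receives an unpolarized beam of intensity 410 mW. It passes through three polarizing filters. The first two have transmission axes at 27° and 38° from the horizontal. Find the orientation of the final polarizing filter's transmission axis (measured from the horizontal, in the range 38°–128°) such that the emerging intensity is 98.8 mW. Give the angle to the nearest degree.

θ ≈ 83°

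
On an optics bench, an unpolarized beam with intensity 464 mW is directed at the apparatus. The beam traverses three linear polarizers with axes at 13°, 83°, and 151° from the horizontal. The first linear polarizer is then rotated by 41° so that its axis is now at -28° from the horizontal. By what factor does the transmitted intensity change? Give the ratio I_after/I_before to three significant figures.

I_new/I_old ≈ 1.10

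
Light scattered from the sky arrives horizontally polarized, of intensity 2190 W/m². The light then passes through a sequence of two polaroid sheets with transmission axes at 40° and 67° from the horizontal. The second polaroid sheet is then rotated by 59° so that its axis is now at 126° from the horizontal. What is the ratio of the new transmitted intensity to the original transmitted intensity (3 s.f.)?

I_new/I_old ≈ 0.00613

Before rotation:
By Malus's law, I₁ = I₀ cos²(40° − 0°) = I₀ cos²(40°) = 0.5868 I₀.
I₂ = I₁ cos²(67° − 40°) = 0.5868 I₀ · cos²(27°) = 0.4659 I₀.
After rotation:
I₁ = I₀ cos²(40° − 0°) = I₀ cos²(40°) = 0.5868 I₀.
I₂ = I₁ cos²(126° − 40°) = 0.5868 I₀ · cos²(86°) = 0.002855 I₀.
Ratio = 0.002855 / 0.4659 = 0.006129.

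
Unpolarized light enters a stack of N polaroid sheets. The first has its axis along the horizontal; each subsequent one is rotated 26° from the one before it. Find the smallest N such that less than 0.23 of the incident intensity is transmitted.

First polarizer halves the unpolarized light: factor 1/2.
Each further stage multiplies by cos²(26°) = 0.8078.
After N polarizers: T = 0.5·0.8078^(N−1). Require T < 0.23 ⇒ N−1 > ln(0.23/0.5)/ln(0.8078) = 3.64, so N−1 ≥ 4 and N = 5.
Check: N=5 gives T = 0.2129 < 0.23; N=4 gives T = 0.2636.

N = 5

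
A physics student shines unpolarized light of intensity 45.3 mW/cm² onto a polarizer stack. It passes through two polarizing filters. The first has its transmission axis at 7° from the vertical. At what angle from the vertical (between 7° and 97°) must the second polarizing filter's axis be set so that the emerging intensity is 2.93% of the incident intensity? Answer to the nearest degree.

θ ≈ 83°

Unpolarized light through the first polarizer → I₁ = ½ I₀, now polarized at 7°.
Need I₂/I₀ = 0.0293, so cos²(θ − 7°) = 0.0293 / 0.5 = 0.0586.
θ − 7° = arccos(√0.0586) = 76.0°, giving θ ≈ 7 + 76.0 = 83.0°.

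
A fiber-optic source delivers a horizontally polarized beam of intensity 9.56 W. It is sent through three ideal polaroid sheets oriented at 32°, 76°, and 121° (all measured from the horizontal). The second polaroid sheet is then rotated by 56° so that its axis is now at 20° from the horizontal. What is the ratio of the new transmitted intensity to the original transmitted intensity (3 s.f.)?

I_new/I_old ≈ 0.135

Before rotation:
By Malus's law, I₁ = I₀ cos²(32° − 0°) = I₀ cos²(32°) = 0.7192 I₀.
I₂ = I₁ cos²(76° − 32°) = 0.7192 I₀ · cos²(44°) = 0.3721 I₀.
I₃ = I₂ cos²(121° − 76°) = 0.3721 I₀ · cos²(45°) = 0.1861 I₀.
After rotation:
I₁ = I₀ cos²(32° − 0°) = I₀ cos²(32°) = 0.7192 I₀.
I₂ = I₁ cos²(20° − 32°) = 0.7192 I₀ · cos²(12°) = 0.6881 I₀.
Angle between axes 2 and 3: 79°. I₃ = 0.6881 I₀ · cos²(79°) = 0.02505 I₀.
Ratio = 0.02505 / 0.1861 = 0.1346.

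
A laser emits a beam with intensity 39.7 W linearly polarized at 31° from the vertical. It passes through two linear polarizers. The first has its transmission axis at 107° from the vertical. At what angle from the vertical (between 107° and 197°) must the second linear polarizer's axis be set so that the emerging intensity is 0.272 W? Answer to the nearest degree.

I₁ = I₀ cos²(107° − 31°) = I₀ cos²(76°) = 0.05853 I₀.
Target fraction: 0.272 / 39.7 W = 0.006851 of I₀.
Need I₂/I₀ = 0.006851, so cos²(θ − 107°) = 0.006851 / 0.05853 = 0.1171.
θ − 107° = arccos(√0.1171) = 70.0°, giving θ ≈ 107 + 70.0 = 177.0°.

θ ≈ 177°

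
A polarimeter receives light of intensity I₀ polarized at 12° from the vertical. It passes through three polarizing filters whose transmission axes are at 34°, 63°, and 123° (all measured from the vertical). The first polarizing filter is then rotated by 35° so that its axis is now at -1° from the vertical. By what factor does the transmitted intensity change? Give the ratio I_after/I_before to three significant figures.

I_new/I_old ≈ 0.277

Before rotation:
By Malus's law, I₁ = I₀ cos²(34° − 12°) = I₀ cos²(22°) = 0.8597 I₀.
I₂ = I₁ cos²(63° − 34°) = 0.8597 I₀ · cos²(29°) = 0.6576 I₀.
I₃ = I₂ cos²(123° − 63°) = 0.6576 I₀ · cos²(60°) = 0.1644 I₀.
After rotation:
I₁ = I₀ cos²(-1° − 12°) = I₀ cos²(13°) = 0.9494 I₀.
I₂ = I₁ cos²(63° + 1°) = 0.9494 I₀ · cos²(64°) = 0.1824 I₀.
I₃ = I₂ cos²(123° − 63°) = 0.1824 I₀ · cos²(60°) = 0.04561 I₀.
Ratio = 0.04561 / 0.1644 = 0.2774.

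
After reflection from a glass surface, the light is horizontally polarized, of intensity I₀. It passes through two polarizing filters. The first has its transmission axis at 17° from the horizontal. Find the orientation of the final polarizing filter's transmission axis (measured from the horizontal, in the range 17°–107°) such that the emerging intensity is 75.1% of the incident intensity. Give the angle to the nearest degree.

I₁ = I₀ cos²(17° − 0°) = I₀ cos²(17°) = 0.9145 I₀.
Need I₂/I₀ = 0.751, so cos²(θ − 17°) = 0.751 / 0.9145 = 0.8212.
θ − 17° = arccos(√0.8212) = 25.0°, giving θ ≈ 17 + 25.0 = 42.0°.

θ ≈ 42°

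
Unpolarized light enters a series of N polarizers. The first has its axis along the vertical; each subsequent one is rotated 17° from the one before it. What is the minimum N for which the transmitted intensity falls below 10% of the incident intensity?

N = 20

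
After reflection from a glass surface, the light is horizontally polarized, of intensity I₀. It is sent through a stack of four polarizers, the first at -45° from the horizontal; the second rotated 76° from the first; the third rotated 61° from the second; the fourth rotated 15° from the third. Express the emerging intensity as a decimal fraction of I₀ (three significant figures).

≈ 0.00642 I₀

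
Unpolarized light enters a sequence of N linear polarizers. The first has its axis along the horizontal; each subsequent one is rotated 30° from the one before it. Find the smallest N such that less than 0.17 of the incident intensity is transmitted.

First polarizer halves the unpolarized light: factor 1/2.
Each further stage multiplies by cos²(30°) = 0.75.
After N polarizers: T = 0.5·0.75^(N−1). Require T < 0.17 ⇒ N−1 > ln(0.17/0.5)/ln(0.75) = 3.75, so N−1 ≥ 4 and N = 5.
Check: N=5 gives T = 0.1582 < 0.17; N=4 gives T = 0.2109.

N = 5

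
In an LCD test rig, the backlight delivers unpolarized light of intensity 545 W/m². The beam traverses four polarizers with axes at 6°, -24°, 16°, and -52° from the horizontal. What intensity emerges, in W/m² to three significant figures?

I ≈ 16.8 W/m²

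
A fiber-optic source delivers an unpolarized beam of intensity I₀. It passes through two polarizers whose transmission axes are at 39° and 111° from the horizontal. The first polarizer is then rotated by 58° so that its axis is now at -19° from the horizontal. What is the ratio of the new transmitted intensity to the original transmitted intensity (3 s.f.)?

I_new/I_old ≈ 4.33

Before rotation:
Unpolarized light through the first polarizer → I₁ = ½ I₀, now polarized at 39°.
I₂ = I₁ cos²(111° − 39°) = 0.5 I₀ · cos²(72°) = 0.04775 I₀.
After rotation:
Unpolarized light through the first polarizer → I₁ = ½ I₀, now polarized at -19°.
Angle between axes 1 and 2: 50°. I₂ = 0.5 I₀ · cos²(50°) = 0.2066 I₀.
Ratio = 0.2066 / 0.04775 = 4.327.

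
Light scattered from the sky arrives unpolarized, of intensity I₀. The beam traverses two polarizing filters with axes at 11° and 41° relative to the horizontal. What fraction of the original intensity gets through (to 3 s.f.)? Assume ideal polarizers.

≈ 0.375 I₀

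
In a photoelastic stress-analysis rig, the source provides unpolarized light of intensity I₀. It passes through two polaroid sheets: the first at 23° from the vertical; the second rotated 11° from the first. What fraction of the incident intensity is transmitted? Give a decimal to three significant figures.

≈ 0.482 I₀

Unpolarized light through the first polarizer → I₁ = ½ I₀, now polarized at 23°.
I₂ = I₁ cos²(11°) = 0.5 · 0.9636 I₀ = 0.4818 I₀.
Transmitted fraction = 0.4818.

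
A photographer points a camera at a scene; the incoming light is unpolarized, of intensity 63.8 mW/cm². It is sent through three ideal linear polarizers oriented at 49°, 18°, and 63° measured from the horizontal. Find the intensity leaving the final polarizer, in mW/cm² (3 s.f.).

Unpolarized light through the first polarizer → I₁ = 63.8 mW/cm²/2 = 31.9 mW/cm², polarized at 49°.
I₂ = I₁ · cos²(31°) = 31.9 · 0.7347 = 23.44 mW/cm².
I₃ = I₂ · cos²(45°) = 23.44 · 0.5 = 11.72 mW/cm².

I ≈ 11.7 mW/cm²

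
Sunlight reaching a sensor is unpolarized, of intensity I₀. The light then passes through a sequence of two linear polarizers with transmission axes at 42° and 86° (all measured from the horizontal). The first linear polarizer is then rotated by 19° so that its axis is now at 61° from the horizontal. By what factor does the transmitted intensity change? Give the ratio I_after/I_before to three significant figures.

I_new/I_old ≈ 1.59

Before rotation:
Unpolarized light through the first polarizer → I₁ = ½ I₀, now polarized at 42°.
I₂ = I₁ cos²(86° − 42°) = 0.5 I₀ · cos²(44°) = 0.2587 I₀.
After rotation:
Unpolarized light through the first polarizer → I₁ = ½ I₀, now polarized at 61°.
I₂ = I₁ cos²(86° − 61°) = 0.5 I₀ · cos²(25°) = 0.4107 I₀.
Ratio = 0.4107 / 0.2587 = 1.587.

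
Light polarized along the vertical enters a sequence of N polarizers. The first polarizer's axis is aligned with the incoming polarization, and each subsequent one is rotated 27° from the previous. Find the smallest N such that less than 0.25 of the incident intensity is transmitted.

First polarizer is aligned with the polarization: full transmission.
Each further stage multiplies by cos²(27°) = 0.7939.
After N polarizers: T = 0.7939^(N−1). Require T < 0.25 ⇒ N−1 > ln(0.25)/ln(0.7939) = 6.01, so N−1 ≥ 7 and N = 8.
Check: N=8 gives T = 0.1988 < 0.25; N=7 gives T = 0.2504.

N = 8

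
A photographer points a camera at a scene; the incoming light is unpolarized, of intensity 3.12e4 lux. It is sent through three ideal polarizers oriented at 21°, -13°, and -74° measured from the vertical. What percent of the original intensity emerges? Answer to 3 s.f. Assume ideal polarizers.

≈ 8.08%

Unpolarized light through the first polarizer → I₁ = 3.12e4 lux/2 = 1.56e+04 lux, polarized at 21°.
I₂ = I₁ · cos²(34°) = 1.56e+04 · 0.6873 = 1.072e+04 lux.
I₃ = I₂ · cos²(61°) = 1.072e+04 · 0.235 = 2520 lux.
That is 8.077% of the incident intensity.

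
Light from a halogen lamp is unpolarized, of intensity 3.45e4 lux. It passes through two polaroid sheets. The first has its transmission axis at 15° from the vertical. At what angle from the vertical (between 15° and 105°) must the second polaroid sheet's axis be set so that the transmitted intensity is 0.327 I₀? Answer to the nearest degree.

θ ≈ 51°

Unpolarized light through the first polarizer → I₁ = ½ I₀, now polarized at 15°.
Need I₂/I₀ = 0.327, so cos²(θ − 15°) = 0.327 / 0.5 = 0.654.
θ − 15° = arccos(√0.654) = 36.0°, giving θ ≈ 15 + 36.0 = 51.0°.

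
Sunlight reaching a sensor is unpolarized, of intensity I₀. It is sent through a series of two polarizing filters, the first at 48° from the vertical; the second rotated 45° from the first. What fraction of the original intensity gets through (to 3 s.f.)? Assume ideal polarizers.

≈ 0.250 I₀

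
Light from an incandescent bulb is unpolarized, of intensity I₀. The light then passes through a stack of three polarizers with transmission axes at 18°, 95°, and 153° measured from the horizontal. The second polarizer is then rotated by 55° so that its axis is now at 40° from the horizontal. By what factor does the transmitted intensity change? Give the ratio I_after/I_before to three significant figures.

Before rotation:
Unpolarized light through the first polarizer → I₁ = ½ I₀, now polarized at 18°.
I₂ = I₁ cos²(95° − 18°) = 0.5 I₀ · cos²(77°) = 0.0253 I₀.
I₃ = I₂ cos²(153° − 95°) = 0.0253 I₀ · cos²(58°) = 0.007105 I₀.
After rotation:
Unpolarized light through the first polarizer → I₁ = ½ I₀, now polarized at 18°.
I₂ = I₁ cos²(40° − 18°) = 0.5 I₀ · cos²(22°) = 0.4298 I₀.
Angle between axes 2 and 3: 67°. I₃ = 0.4298 I₀ · cos²(67°) = 0.06562 I₀.
Ratio = 0.06562 / 0.007105 = 9.236.

I_new/I_old ≈ 9.24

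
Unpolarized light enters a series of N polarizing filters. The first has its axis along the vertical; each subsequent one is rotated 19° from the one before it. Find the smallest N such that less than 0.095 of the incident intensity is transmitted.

First polarizer halves the unpolarized light: factor 1/2.
Each further stage multiplies by cos²(19°) = 0.894.
After N polarizers: T = 0.5·0.894^(N−1). Require T < 0.095 ⇒ N−1 > ln(0.095/0.5)/ln(0.894) = 14.82, so N−1 ≥ 15 and N = 16.
Check: N=16 gives T = 0.09313 < 0.095; N=15 gives T = 0.1042.

N = 16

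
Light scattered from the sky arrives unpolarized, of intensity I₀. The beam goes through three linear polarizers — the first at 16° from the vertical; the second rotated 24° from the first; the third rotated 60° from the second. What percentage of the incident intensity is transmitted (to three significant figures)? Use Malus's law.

≈ 10.4%

Unpolarized light through the first polarizer → I₁ = ½ I₀, now polarized at 16°.
I₂ = I₁ cos²(24°) = 0.5 · 0.8346 I₀ = 0.4173 I₀.
I₃ = I₂ cos²(60°) = 0.4173 · 0.25 I₀ = 0.1043 I₀.
That is 10.43% of the incident intensity.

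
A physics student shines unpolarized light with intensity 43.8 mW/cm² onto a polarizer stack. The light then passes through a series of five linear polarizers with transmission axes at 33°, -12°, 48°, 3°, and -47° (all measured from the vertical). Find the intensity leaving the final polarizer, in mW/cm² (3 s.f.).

Unpolarized light through the first polarizer → I₁ = 43.8 mW/cm²/2 = 21.9 mW/cm², polarized at 33°.
I₂ = I₁ · cos²(45°) = 21.9 · 0.5 = 10.95 mW/cm².
I₃ = I₂ · cos²(60°) = 10.95 · 0.25 = 2.738 mW/cm².
I₄ = I₃ · cos²(45°) = 2.738 · 0.5 = 1.369 mW/cm².
I₅ = I₄ · cos²(50°) = 1.369 · 0.4132 = 0.5655 mW/cm².

I ≈ 0.566 mW/cm²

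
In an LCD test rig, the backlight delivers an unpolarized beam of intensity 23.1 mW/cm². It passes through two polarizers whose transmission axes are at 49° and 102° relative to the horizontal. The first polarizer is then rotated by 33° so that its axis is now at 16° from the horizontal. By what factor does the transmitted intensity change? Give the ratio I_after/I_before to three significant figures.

Before rotation:
Unpolarized light through the first polarizer → I₁ = ½ I₀, now polarized at 49°.
I₂ = I₁ cos²(102° − 49°) = 0.5 I₀ · cos²(53°) = 0.1811 I₀.
After rotation:
Unpolarized light through the first polarizer → I₁ = ½ I₀, now polarized at 16°.
I₂ = I₁ cos²(102° − 16°) = 0.5 I₀ · cos²(86°) = 0.002433 I₀.
Ratio = 0.002433 / 0.1811 = 0.01344.

I_new/I_old ≈ 0.0134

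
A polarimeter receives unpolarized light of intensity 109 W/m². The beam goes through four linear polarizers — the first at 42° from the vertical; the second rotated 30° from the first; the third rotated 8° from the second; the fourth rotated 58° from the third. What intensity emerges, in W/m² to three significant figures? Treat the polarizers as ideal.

I ≈ 11.3 W/m²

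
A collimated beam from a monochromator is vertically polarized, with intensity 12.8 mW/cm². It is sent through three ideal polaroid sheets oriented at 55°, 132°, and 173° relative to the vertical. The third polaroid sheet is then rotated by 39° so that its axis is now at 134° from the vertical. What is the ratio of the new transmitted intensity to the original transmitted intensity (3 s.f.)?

I_new/I_old ≈ 1.75

Before rotation:
I₁ = I₀ cos²(55° − 0°) = I₀ cos²(55°) = 0.329 I₀.
I₂ = I₁ cos²(132° − 55°) = 0.329 I₀ · cos²(77°) = 0.01665 I₀.
I₃ = I₂ cos²(173° − 132°) = 0.01665 I₀ · cos²(41°) = 0.009482 I₀.
After rotation:
I₁ = I₀ cos²(55° − 0°) = I₀ cos²(55°) = 0.329 I₀.
I₂ = I₁ cos²(132° − 55°) = 0.329 I₀ · cos²(77°) = 0.01665 I₀.
I₃ = I₂ cos²(134° − 132°) = 0.01665 I₀ · cos²(2°) = 0.01663 I₀.
Ratio = 0.01663 / 0.009482 = 1.754.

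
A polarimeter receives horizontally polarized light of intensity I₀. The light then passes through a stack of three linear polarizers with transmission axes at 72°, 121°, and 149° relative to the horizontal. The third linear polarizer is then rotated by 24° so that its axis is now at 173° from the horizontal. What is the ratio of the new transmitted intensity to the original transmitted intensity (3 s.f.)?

I_new/I_old ≈ 0.486

Before rotation:
By Malus's law, I₁ = I₀ cos²(72° − 0°) = I₀ cos²(72°) = 0.09549 I₀.
I₂ = I₁ cos²(121° − 72°) = 0.09549 I₀ · cos²(49°) = 0.0411 I₀.
I₃ = I₂ cos²(149° − 121°) = 0.0411 I₀ · cos²(28°) = 0.03204 I₀.
After rotation:
I₁ = I₀ cos²(72° − 0°) = I₀ cos²(72°) = 0.09549 I₀.
I₂ = I₁ cos²(121° − 72°) = 0.09549 I₀ · cos²(49°) = 0.0411 I₀.
I₃ = I₂ cos²(173° − 121°) = 0.0411 I₀ · cos²(52°) = 0.01558 I₀.
Ratio = 0.01558 / 0.03204 = 0.4862.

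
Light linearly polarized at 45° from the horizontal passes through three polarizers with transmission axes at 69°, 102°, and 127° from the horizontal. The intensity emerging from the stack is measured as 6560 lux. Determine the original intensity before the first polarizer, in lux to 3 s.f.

I₀ ≈ 1.36e4 lux

I₁ = I₀ cos²(69° − 45°) = I₀ cos²(24°) = 0.8346 I₀.
I₂ = I₁ cos²(102° − 69°) = 0.8346 I₀ · cos²(33°) = 0.587 I₀.
I₃ = I₂ cos²(127° − 102°) = 0.587 I₀ · cos²(25°) = 0.4822 I₀.
So 6560 lux = 0.4822 I₀, giving I₀ = 6560/0.4822 = 1.361e+04 lux.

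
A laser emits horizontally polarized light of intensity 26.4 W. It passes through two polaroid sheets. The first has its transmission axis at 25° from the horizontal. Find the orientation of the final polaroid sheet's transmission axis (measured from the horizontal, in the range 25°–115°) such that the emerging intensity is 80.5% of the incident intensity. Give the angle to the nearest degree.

By Malus's law, I₁ = I₀ cos²(25° − 0°) = I₀ cos²(25°) = 0.8214 I₀.
Need I₂/I₀ = 0.805, so cos²(θ − 25°) = 0.805 / 0.8214 = 0.98.
θ − 25° = arccos(√0.98) = 8.1°, giving θ ≈ 25 + 8.1 = 33.1°.

θ ≈ 33°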